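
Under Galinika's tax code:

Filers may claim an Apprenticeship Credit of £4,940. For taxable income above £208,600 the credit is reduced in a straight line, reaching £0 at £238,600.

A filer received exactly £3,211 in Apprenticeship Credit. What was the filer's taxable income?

£219,100

£3,211 is 3,211/4,940 of the full £4,940, so 1,729/4,940 of the £30,000 range has been used: income = £208,600 + £30,000 × 1,729/4,940 = £219,100.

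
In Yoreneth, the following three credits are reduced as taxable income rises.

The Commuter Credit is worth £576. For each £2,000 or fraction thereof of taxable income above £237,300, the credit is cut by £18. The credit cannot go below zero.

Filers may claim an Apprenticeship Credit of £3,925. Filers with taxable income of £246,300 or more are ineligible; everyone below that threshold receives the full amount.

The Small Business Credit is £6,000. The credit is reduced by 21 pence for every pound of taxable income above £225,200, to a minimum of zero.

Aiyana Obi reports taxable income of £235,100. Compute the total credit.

Commuter Credit: £235,100 is at or below the £237,300 threshold, so the full £576 applies.
Apprenticeship Credit: £235,100 is below the £246,300 cutoff, so the full £3,925 applies.
Small Business Credit: 21% of the £9,900 excess over £225,200 is £2,079; credit = £6,000 − £2,079 = £3,921.
Total: £576 + £3,925 + £3,921 = £8,422.

£8,422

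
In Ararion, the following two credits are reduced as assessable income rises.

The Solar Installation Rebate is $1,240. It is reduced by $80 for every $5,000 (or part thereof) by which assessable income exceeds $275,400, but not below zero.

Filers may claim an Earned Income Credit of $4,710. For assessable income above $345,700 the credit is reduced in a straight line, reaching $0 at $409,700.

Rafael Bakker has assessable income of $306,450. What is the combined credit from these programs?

Solar Installation Rebate: income exceeds $275,400 by $31,050, which is 7 full-or-partial $5,000 increments; reduction = 7 × $80 = $560, leaving $680.
Earned Income Credit: $306,450 is at or below the $345,700 threshold, so the full $4,710 applies.
Total: $680 + $4,710 = $5,390.

$5,390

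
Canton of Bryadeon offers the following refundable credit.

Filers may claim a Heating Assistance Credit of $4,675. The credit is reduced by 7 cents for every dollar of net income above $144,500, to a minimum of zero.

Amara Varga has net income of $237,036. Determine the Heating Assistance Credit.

Heating Assistance Credit: 7% of the $92,536 excess over $144,500 is $6,477.52 ≥ base, so the credit is $0.

$0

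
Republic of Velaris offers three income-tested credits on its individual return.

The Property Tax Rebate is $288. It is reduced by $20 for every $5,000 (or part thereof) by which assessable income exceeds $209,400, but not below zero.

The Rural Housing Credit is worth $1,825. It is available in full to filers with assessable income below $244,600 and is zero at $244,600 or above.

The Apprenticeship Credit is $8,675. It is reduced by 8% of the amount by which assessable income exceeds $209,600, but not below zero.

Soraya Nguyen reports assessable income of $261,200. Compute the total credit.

Property Tax Rebate: income exceeds $209,400 by $51,800, which is 11 full-or-partial $5,000 increments; reduction = 11 × $20 = $220, leaving $68.
Rural Housing Credit: $261,200 meets or exceeds the $244,600 cutoff, so the credit is $0.
Apprenticeship Credit: 8% of the $51,600 excess over $209,600 is $4,128; credit = $8,675 − $4,128 = $4,547.
Total: $68 + $0 + $4,547 = $4,615.

$4,615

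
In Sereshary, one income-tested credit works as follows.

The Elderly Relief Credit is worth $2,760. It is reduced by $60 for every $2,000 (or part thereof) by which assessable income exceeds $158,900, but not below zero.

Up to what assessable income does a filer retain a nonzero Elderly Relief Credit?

$248,900

After 45 increments the reduction is 45 × $60 = $2,700, leaving $60; one more increment wipes it out. Increment 45 ends at excess 45 × $2,000 = $90,000, so the highest qualifying income is $158,900 + $90,000 = $248,900.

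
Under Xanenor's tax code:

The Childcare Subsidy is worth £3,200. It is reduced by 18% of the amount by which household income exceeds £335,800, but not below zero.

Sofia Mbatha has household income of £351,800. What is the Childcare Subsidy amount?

£320

Childcare Subsidy: 18% of the £16,000 excess over £335,800 is £2,880; credit = £3,200 − £2,880 = £320.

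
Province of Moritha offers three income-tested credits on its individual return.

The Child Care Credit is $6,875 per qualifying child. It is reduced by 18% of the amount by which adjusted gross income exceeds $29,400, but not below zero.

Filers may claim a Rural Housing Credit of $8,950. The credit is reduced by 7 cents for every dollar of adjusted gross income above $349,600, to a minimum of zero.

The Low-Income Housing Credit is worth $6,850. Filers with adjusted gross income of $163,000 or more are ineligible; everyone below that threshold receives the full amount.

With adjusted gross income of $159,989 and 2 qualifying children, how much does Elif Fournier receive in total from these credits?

$15,800

Child Care Credit: base = 2 × $6,875 = $13,750. 18% of the $130,589 excess over $29,400 is $23,506.02 ≥ base, so the credit is $0.
Rural Housing Credit: $159,989 is at or below the $349,600 threshold, so the full $8,950 applies.
Low-Income Housing Credit: $159,989 is below the $163,000 cutoff, so the full $6,850 applies.
Total: $0 + $8,950 + $6,850 = $15,800.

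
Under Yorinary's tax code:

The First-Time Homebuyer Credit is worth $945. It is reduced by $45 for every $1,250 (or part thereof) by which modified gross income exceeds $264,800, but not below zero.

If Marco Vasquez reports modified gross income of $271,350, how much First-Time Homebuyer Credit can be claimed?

$675

First-Time Homebuyer Credit: income exceeds $264,800 by $6,550, which is 6 full-or-partial $1,250 increments; reduction = 6 × $45 = $270, leaving $675.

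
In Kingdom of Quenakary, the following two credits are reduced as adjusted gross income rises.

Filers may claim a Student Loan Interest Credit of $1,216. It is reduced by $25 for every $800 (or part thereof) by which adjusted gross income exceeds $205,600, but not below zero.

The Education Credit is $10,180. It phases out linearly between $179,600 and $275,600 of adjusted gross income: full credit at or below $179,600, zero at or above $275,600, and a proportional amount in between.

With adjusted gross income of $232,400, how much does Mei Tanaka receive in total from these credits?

$4,947

Student Loan Interest Credit: income exceeds $205,600 by $26,800, which is 34 full-or-partial $800 increments; reduction = 34 × $25 = $850, leaving $366.
Education Credit: $232,400 is $52,800 into a $96,000 phase-out range, leaving 43,200/96,000 of the credit: $10,180 × 43,200/96,000 = $4,581.
Total: $366 + $4,581 = $4,947.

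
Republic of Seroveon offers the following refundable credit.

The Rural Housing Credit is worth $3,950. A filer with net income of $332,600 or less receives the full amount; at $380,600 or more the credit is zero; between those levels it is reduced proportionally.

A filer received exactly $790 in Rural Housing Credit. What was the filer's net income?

$790 is 790/3,950 of the full $3,950, so 3,160/3,950 of the $48,000 range has been used: income = $332,600 + $48,000 × 3,160/3,950 = $371,000.

$371,000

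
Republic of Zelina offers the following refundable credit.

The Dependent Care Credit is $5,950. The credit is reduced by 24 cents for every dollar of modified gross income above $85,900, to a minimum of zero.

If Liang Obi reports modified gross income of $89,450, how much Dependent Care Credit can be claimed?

$5,098

Dependent Care Credit: 24% of the $3,550 excess over $85,900 is $852; credit = $5,950 − $852 = $5,098.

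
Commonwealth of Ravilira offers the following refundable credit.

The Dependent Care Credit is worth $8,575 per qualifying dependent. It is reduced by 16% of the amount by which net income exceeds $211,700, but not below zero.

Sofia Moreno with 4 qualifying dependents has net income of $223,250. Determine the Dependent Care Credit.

Dependent Care Credit: base = 4 × $8,575 = $34,300. 16% of the $11,550 excess over $211,700 is $1,848; credit = $34,300 − $1,848 = $32,452.

$32,452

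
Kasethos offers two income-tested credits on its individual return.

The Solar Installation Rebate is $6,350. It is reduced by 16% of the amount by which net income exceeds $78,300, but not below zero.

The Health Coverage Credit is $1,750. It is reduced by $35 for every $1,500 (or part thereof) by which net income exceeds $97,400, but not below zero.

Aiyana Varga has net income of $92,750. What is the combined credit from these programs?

$5,788

Solar Installation Rebate: 16% of the $14,450 excess over $78,300 is $2,312; credit = $6,350 − $2,312 = $4,038.
Health Coverage Credit: $92,750 is at or below the $97,400 threshold, so the full $1,750 applies.
Total: $4,038 + $1,750 = $5,788.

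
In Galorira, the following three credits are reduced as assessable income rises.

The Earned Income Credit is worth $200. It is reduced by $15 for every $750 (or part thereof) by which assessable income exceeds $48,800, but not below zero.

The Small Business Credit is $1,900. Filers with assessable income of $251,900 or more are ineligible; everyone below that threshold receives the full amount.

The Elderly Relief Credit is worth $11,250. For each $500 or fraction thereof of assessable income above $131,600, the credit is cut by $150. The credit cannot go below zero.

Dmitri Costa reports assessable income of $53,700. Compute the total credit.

Earned Income Credit: income exceeds $48,800 by $4,900, which is 7 full-or-partial $750 increments; reduction = 7 × $15 = $105, leaving $95.
Small Business Credit: $53,700 is below the $251,900 cutoff, so the full $1,900 applies.
Elderly Relief Credit: $53,700 is at or below the $131,600 threshold, so the full $11,250 applies.
Total: $95 + $1,900 + $11,250 = $13,245.

$13,245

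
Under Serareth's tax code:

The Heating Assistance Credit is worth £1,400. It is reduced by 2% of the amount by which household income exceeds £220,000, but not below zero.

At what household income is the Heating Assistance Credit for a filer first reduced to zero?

The credit falls by 2% of each pound above £220,000, so it reaches zero when the excess is £1,400 / 2% = £70,000: income = £220,000 + £70,000 = £290,000.

£290,000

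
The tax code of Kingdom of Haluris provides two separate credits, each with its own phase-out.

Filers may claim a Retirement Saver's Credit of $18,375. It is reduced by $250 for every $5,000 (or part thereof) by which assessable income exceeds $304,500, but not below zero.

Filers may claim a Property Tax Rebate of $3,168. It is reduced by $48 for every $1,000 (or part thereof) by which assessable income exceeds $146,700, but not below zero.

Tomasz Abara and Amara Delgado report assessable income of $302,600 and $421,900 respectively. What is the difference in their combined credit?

$6,000

Tomasz ($302,600): Retirement Saver's Credit: $302,600 is at or below the $304,500 threshold, so the full $18,375 applies. Property Tax Rebate: income exceeds $146,700 by $155,900 → 156 increments × $48 = $7,488 ≥ base, so the credit is $0. total $18,375 + $0 = $18,375
Amara ($421,900): Retirement Saver's Credit: income exceeds $304,500 by $117,400, which is 24 full-or-partial $5,000 increments; reduction = 24 × $250 = $6,000, leaving $12,375. Property Tax Rebate: income exceeds $146,700 by $275,200 → 276 increments × $48 = $13,248 ≥ base, so the credit is $0. total $12,375 + $0 = $12,375
Difference: |$18,375 − $12,375| = $6,000.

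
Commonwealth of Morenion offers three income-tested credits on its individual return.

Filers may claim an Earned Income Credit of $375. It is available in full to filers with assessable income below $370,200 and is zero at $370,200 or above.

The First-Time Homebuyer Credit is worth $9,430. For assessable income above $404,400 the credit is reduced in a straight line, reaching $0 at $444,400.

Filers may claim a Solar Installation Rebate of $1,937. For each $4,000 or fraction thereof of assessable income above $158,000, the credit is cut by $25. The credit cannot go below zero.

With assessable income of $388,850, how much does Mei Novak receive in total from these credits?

$9,917

Earned Income Credit: $388,850 meets or exceeds the $370,200 cutoff, so the credit is $0.
First-Time Homebuyer Credit: $388,850 is at or below the $404,400 threshold, so the full $9,430 applies.
Solar Installation Rebate: income exceeds $158,000 by $230,850, which is 58 full-or-partial $4,000 increments; reduction = 58 × $25 = $1,450, leaving $487.
Total: $0 + $9,430 + $487 = $9,917.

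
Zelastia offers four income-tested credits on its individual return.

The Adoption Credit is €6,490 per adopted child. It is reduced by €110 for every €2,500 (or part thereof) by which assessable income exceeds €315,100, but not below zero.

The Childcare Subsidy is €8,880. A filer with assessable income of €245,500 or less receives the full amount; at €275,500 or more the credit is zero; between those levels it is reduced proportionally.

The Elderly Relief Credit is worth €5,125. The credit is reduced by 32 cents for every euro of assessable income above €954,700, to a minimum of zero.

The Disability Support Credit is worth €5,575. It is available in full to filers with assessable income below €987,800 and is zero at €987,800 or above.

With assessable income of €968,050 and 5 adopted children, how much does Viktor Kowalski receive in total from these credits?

Adoption Credit: base = 5 × €6,490 = €32,450. income exceeds €315,100 by €652,950, which is 262 full-or-partial €2,500 increments; reduction = 262 × €110 = €28,820, leaving €3,630.
Childcare Subsidy: €968,050 is at or above €275,500, so the credit is €0.
Elderly Relief Credit: 32% of the €13,350 excess over €954,700 is €4,272; credit = €5,125 − €4,272 = €853.
Disability Support Credit: €968,050 is below the €987,800 cutoff, so the full €5,575 applies.
Total: €3,630 + €0 + €853 + €5,575 = €10,058.

€10,058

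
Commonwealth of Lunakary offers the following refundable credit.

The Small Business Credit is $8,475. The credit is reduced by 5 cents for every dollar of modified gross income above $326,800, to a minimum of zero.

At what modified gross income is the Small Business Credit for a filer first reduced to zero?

The credit falls by 5% of each dollar above $326,800, so it reaches zero when the excess is $8,475 / 5% = $169,500: income = $326,800 + $169,500 = $496,300.

$496,300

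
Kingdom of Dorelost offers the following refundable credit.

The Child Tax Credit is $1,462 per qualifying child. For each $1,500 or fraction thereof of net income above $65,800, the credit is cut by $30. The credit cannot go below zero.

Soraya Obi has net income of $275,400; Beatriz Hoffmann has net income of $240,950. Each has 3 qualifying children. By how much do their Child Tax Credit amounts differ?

Soraya ($275,400): Child Tax Credit: base = 3 × $1,462 = $4,386. income exceeds $65,800 by $209,600, which is 140 full-or-partial $1,500 increments; reduction = 140 × $30 = $4,200, leaving $186.
Beatriz ($240,950): Child Tax Credit: base = 3 × $1,462 = $4,386. income exceeds $65,800 by $175,150, which is 117 full-or-partial $1,500 increments; reduction = 117 × $30 = $3,510, leaving $876.
Difference: |$186 − $876| = $690.

$690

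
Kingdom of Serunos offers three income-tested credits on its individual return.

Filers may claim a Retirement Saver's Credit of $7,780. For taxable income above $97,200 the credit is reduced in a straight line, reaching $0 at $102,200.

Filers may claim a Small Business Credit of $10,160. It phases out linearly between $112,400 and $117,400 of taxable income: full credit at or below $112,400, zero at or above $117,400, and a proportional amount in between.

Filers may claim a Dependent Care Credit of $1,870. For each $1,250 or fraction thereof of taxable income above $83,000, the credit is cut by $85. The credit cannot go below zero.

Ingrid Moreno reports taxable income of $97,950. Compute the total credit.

Retirement Saver's Credit: $97,950 is $750 into a $5,000 phase-out range, leaving 4,250/5,000 of the credit: $7,780 × 4,250/5,000 = $6,613.
Small Business Credit: $97,950 is at or below the $112,400 threshold, so the full $10,160 applies.
Dependent Care Credit: income exceeds $83,000 by $14,950, which is 12 full-or-partial $1,250 increments; reduction = 12 × $85 = $1,020, leaving $850.
Total: $6,613 + $10,160 + $850 = $17,623.

$17,623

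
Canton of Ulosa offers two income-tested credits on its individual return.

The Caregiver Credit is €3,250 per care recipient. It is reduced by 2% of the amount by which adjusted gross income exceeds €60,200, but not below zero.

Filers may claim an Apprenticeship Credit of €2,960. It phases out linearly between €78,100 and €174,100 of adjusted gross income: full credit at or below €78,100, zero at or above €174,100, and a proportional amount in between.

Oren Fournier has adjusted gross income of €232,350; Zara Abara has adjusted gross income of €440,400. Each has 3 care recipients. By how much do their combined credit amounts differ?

€4,161

Oren (€232,350): Caregiver Credit: base = 3 × €3,250 = €9,750. 2% of the €172,150 excess over €60,200 is €3,443; credit = €9,750 − €3,443 = €6,307. Apprenticeship Credit: €232,350 is at or above €174,100, so the credit is €0. total €6,307 + €0 = €6,307
Zara (€440,400): Caregiver Credit: base = 3 × €3,250 = €9,750. 2% of the €380,200 excess over €60,200 is €7,604; credit = €9,750 − €7,604 = €2,146. Apprenticeship Credit: €440,400 is at or above €174,100, so the credit is €0. total €2,146 + €0 = €2,146
Difference: |€6,307 − €2,146| = €4,161.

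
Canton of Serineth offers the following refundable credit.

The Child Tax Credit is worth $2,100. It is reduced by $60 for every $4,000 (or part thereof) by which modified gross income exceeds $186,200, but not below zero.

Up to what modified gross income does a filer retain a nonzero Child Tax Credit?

$322,200

After 34 increments the reduction is 34 × $60 = $2,040, leaving $60; one more increment wipes it out. Increment 34 ends at excess 34 × $4,000 = $136,000, so the highest qualifying income is $186,200 + $136,000 = $322,200.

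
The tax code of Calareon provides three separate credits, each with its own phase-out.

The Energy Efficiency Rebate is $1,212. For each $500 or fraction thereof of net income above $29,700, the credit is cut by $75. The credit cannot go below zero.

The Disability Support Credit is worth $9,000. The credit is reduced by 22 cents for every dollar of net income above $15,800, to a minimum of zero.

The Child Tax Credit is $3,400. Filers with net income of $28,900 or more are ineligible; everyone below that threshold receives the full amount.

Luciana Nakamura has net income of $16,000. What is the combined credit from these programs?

$13,568

Energy Efficiency Rebate: $16,000 is at or below the $29,700 threshold, so the full $1,212 applies.
Disability Support Credit: 22% of the $200 excess over $15,800 is $44; credit = $9,000 − $44 = $8,956.
Child Tax Credit: $16,000 is below the $28,900 cutoff, so the full $3,400 applies.
Total: $1,212 + $8,956 + $3,400 = $13,568.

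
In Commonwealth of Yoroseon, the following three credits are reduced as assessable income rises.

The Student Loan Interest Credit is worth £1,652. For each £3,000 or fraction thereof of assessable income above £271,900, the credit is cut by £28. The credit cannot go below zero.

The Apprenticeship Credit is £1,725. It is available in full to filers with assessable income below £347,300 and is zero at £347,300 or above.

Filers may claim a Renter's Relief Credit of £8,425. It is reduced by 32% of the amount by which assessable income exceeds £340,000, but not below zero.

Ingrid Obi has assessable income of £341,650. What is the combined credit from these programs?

£10,602

Student Loan Interest Credit: income exceeds £271,900 by £69,750, which is 24 full-or-partial £3,000 increments; reduction = 24 × £28 = £672, leaving £980.
Apprenticeship Credit: £341,650 is below the £347,300 cutoff, so the full £1,725 applies.
Renter's Relief Credit: 32% of the £1,650 excess over £340,000 is £528; credit = £8,425 − £528 = £7,897.
Total: £980 + £1,725 + £7,897 = £10,602.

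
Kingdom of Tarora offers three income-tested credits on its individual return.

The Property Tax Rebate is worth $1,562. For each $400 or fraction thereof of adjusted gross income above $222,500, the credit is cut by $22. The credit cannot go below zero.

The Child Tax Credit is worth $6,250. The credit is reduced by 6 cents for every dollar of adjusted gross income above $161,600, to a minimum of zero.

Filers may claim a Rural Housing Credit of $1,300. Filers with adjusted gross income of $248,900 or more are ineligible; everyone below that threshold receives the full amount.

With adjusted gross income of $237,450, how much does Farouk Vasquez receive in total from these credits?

Property Tax Rebate: income exceeds $222,500 by $14,950, which is 38 full-or-partial $400 increments; reduction = 38 × $22 = $836, leaving $726.
Child Tax Credit: 6% of the $75,850 excess over $161,600 is $4,551; credit = $6,250 − $4,551 = $1,699.
Rural Housing Credit: $237,450 is below the $248,900 cutoff, so the full $1,300 applies.
Total: $726 + $1,699 + $1,300 = $3,725.

$3,725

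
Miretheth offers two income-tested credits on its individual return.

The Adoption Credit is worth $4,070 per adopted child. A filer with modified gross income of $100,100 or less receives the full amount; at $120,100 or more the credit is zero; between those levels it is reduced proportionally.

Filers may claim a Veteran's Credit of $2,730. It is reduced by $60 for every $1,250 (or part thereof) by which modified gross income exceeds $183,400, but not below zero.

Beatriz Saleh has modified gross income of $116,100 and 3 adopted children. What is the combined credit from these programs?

$5,172

Adoption Credit: base = 3 × $4,070 = $12,210. $116,100 is $16,000 into a $20,000 phase-out range, leaving 4,000/20,000 of the credit: $12,210 × 4,000/20,000 = $2,442.
Veteran's Credit: $116,100 is at or below the $183,400 threshold, so the full $2,730 applies.
Total: $2,442 + $2,730 = $5,172.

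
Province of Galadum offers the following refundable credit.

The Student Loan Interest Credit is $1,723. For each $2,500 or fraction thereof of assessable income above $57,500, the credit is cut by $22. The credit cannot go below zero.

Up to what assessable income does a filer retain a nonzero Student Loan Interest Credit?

After 78 increments the reduction is 78 × $22 = $1,716, leaving $7; one more increment wipes it out. Increment 78 ends at excess 78 × $2,500 = $195,000, so the highest qualifying income is $57,500 + $195,000 = $252,500.

$252,500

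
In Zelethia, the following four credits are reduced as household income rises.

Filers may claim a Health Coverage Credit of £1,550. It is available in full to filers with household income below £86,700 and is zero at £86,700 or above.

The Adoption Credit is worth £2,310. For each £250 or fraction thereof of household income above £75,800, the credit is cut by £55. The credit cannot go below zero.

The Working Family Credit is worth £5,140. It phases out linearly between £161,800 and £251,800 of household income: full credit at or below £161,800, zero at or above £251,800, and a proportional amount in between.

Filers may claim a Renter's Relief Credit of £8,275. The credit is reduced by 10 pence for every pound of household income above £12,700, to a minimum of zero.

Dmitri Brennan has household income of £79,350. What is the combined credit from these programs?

£9,785

Health Coverage Credit: £79,350 is below the £86,700 cutoff, so the full £1,550 applies.
Adoption Credit: income exceeds £75,800 by £3,550, which is 15 full-or-partial £250 increments; reduction = 15 × £55 = £825, leaving £1,485.
Working Family Credit: £79,350 is at or below the £161,800 threshold, so the full £5,140 applies.
Renter's Relief Credit: 10% of the £66,650 excess over £12,700 is £6,665; credit = £8,275 − £6,665 = £1,610.
Total: £1,550 + £1,485 + £5,140 + £1,610 = £9,785.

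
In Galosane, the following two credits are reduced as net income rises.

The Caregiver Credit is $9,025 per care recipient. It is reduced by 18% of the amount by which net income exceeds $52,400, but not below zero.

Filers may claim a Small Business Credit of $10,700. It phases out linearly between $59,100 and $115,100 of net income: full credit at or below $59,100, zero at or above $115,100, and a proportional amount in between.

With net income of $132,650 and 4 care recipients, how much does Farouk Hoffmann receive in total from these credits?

$21,655

Caregiver Credit: base = 4 × $9,025 = $36,100. 18% of the $80,250 excess over $52,400 is $14,445; credit = $36,100 − $14,445 = $21,655.
Small Business Credit: $132,650 is at or above $115,100, so the credit is $0.
Total: $21,655 + $0 = $21,655.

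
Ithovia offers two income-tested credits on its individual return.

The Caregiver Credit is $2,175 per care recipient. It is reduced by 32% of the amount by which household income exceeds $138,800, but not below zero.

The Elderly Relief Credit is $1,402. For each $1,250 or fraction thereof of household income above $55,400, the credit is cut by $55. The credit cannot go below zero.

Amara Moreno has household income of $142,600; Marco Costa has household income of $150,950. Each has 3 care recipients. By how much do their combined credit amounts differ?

$2,672

Amara ($142,600): Caregiver Credit: base = 3 × $2,175 = $6,525. 32% of the $3,800 excess over $138,800 is $1,216; credit = $6,525 − $1,216 = $5,309. Elderly Relief Credit: income exceeds $55,400 by $87,200 → 70 increments × $55 = $3,850 ≥ base, so the credit is $0. total $5,309 + $0 = $5,309
Marco ($150,950): Caregiver Credit: base = 3 × $2,175 = $6,525. 32% of the $12,150 excess over $138,800 is $3,888; credit = $6,525 − $3,888 = $2,637. Elderly Relief Credit: income exceeds $55,400 by $95,550 → 77 increments × $55 = $4,235 ≥ base, so the credit is $0. total $2,637 + $0 = $2,637
Difference: |$5,309 − $2,637| = $2,672.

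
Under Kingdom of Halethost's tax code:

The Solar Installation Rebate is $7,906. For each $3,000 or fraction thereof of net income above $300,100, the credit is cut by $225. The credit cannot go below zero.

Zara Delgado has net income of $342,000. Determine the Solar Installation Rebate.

Solar Installation Rebate: income exceeds $300,100 by $41,900, which is 14 full-or-partial $3,000 increments; reduction = 14 × $225 = $3,150, leaving $4,756.

$4,756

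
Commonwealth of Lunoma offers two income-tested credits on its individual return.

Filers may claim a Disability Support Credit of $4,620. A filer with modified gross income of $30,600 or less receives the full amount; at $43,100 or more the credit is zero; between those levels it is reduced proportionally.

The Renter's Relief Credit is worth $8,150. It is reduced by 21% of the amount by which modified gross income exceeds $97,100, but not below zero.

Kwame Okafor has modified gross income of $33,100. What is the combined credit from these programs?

$11,846

Disability Support Credit: $33,100 is $2,500 into a $12,500 phase-out range, leaving 10,000/12,500 of the credit: $4,620 × 10,000/12,500 = $3,696.
Renter's Relief Credit: $33,100 is at or below the $97,100 threshold, so the full $8,150 applies.
Total: $3,696 + $8,150 = $11,846.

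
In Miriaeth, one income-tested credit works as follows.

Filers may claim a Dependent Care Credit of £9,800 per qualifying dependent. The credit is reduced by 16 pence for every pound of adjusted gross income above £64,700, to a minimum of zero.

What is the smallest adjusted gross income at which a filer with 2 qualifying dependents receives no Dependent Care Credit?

£187,200

Full credit = 2 × £9,800 = £19,600.
The credit falls by 16% of each pound above £64,700, so it reaches zero when the excess is £19,600 / 16% = £122,500: income = £64,700 + £122,500 = £187,200.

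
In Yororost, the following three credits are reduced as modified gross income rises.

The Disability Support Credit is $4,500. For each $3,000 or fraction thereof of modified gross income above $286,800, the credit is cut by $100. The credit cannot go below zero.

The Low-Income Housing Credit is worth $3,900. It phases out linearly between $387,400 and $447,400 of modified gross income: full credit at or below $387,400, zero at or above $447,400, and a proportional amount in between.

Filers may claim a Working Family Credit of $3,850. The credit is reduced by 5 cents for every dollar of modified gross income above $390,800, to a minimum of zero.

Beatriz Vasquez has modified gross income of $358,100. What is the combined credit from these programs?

Disability Support Credit: income exceeds $286,800 by $71,300, which is 24 full-or-partial $3,000 increments; reduction = 24 × $100 = $2,400, leaving $2,100.
Low-Income Housing Credit: $358,100 is at or below the $387,400 threshold, so the full $3,900 applies.
Working Family Credit: $358,100 is at or below the $390,800 threshold, so the full $3,850 applies.
Total: $2,100 + $3,900 + $3,850 = $9,850.

$9,850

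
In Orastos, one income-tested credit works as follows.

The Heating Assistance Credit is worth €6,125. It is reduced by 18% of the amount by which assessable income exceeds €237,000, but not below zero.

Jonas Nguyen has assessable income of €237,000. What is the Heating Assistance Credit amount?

Heating Assistance Credit: €237,000 is at or below the €237,000 threshold, so the full €6,125 applies.

€6,125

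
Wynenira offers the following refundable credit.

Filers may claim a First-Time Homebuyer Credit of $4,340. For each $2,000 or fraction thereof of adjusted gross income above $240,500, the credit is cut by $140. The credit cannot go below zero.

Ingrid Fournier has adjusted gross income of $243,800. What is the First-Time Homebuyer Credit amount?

First-Time Homebuyer Credit: income exceeds $240,500 by $3,300, which is 2 full-or-partial $2,000 increments; reduction = 2 × $140 = $280, leaving $4,060.

$4,060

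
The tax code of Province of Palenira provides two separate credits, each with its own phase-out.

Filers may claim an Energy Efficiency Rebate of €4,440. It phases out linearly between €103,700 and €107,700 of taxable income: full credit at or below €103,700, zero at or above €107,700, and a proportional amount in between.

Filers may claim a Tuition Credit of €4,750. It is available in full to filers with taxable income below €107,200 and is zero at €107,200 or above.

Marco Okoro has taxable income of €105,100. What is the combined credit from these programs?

Energy Efficiency Rebate: €105,100 is €1,400 into a €4,000 phase-out range, leaving 2,600/4,000 of the credit: €4,440 × 2,600/4,000 = €2,886.
Tuition Credit: €105,100 is below the €107,200 cutoff, so the full €4,750 applies.
Total: €2,886 + €4,750 = €7,636.

€7,636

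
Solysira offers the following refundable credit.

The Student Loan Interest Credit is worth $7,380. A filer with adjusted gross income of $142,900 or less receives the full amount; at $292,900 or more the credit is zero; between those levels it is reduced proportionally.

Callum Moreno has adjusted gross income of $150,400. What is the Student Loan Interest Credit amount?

$7,011

Student Loan Interest Credit: $150,400 is $7,500 into a $150,000 phase-out range, leaving 142,500/150,000 of the credit: $7,380 × 142,500/150,000 = $7,011.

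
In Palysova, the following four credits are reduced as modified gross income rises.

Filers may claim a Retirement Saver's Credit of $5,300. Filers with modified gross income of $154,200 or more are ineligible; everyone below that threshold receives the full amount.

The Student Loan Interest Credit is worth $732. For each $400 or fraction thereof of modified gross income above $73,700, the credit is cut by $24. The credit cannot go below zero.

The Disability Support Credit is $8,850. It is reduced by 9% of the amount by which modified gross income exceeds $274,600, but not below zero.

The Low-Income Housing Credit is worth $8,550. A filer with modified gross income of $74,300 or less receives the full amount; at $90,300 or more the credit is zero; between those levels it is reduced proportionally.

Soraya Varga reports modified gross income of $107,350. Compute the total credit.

Retirement Saver's Credit: $107,350 is below the $154,200 cutoff, so the full $5,300 applies.
Student Loan Interest Credit: income exceeds $73,700 by $33,650 → 85 increments × $24 = $2,040 ≥ base, so the credit is $0.
Disability Support Credit: $107,350 is at or below the $274,600 threshold, so the full $8,850 applies.
Low-Income Housing Credit: $107,350 is at or above $90,300, so the credit is $0.
Total: $5,300 + $0 + $8,850 + $0 = $14,150.

$14,150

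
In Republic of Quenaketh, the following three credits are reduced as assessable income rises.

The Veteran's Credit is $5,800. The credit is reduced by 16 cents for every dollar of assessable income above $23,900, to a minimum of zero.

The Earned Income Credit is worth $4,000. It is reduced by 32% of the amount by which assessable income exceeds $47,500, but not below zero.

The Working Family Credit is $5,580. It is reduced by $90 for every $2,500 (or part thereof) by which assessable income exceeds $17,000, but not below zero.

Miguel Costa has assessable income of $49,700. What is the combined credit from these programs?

Veteran's Credit: 16% of the $25,800 excess over $23,900 is $4,128; credit = $5,800 − $4,128 = $1,672.
Earned Income Credit: 32% of the $2,200 excess over $47,500 is $704; credit = $4,000 − $704 = $3,296.
Working Family Credit: income exceeds $17,000 by $32,700, which is 14 full-or-partial $2,500 increments; reduction = 14 × $90 = $1,260, leaving $4,320.
Total: $1,672 + $3,296 + $4,320 = $9,288.

$9,288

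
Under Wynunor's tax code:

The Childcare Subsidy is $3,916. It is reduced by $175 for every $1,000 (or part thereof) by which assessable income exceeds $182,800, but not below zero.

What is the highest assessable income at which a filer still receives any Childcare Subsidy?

After 22 increments the reduction is 22 × $175 = $3,850, leaving $66; one more increment wipes it out. Increment 22 ends at excess 22 × $1,000 = $22,000, so the highest qualifying income is $182,800 + $22,000 = $204,800.

$204,800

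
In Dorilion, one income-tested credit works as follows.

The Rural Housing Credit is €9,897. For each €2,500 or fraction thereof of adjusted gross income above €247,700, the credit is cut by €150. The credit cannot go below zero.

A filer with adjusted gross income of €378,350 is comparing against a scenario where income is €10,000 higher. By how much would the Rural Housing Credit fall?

At €378,350 — income exceeds €247,700 by €130,650, which is 53 full-or-partial €2,500 increments; reduction = 53 × €150 = €7,950, leaving €1,947.
At €388,350 — income exceeds €247,700 by €140,650, which is 57 full-or-partial €2,500 increments; reduction = 57 × €150 = €8,550, leaving €1,347.
Lost: €1,947 − €1,347 = €600.

€600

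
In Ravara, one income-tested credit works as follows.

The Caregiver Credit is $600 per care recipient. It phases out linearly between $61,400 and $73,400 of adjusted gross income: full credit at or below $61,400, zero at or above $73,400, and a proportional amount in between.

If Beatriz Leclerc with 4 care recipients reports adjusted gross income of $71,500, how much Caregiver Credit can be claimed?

Caregiver Credit: base = 4 × $600 = $2,400. $71,500 is $10,100 into a $12,000 phase-out range, leaving 1,900/12,000 of the credit: $2,400 × 1,900/12,000 = $380.

$380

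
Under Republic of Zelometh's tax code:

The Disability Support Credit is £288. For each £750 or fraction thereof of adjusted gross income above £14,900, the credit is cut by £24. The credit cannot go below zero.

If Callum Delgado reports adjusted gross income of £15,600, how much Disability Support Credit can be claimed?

£264

Disability Support Credit: income exceeds £14,900 by £700, which is 1 full-or-partial £750 increment; reduction = 1 × £24 = £24, leaving £264.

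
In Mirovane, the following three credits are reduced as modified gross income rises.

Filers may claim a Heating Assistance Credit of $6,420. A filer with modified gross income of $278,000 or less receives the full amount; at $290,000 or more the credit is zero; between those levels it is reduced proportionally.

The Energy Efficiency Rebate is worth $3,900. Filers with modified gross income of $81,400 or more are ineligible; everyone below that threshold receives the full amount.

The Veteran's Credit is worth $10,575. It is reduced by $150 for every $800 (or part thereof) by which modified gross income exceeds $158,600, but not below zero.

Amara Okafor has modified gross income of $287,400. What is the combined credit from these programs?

$1,391

Heating Assistance Credit: $287,400 is $9,400 into a $12,000 phase-out range, leaving 2,600/12,000 of the credit: $6,420 × 2,600/12,000 = $1,391.
Energy Efficiency Rebate: $287,400 meets or exceeds the $81,400 cutoff, so the credit is $0.
Veteran's Credit: income exceeds $158,600 by $128,800 → 161 increments × $150 = $24,150 ≥ base, so the credit is $0.
Total: $1,391 + $0 + $0 = $1,391.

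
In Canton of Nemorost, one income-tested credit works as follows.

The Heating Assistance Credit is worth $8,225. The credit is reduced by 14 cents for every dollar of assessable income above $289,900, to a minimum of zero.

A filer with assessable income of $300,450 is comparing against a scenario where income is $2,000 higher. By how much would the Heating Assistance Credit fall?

At $300,450 — 14% of the $10,550 excess over $289,900 is $1,477; credit = $8,225 − $1,477 = $6,748.
At $302,450 — 14% of the $12,550 excess over $289,900 is $1,757; credit = $8,225 − $1,757 = $6,468.
Lost: $6,748 − $6,468 = $280.

$280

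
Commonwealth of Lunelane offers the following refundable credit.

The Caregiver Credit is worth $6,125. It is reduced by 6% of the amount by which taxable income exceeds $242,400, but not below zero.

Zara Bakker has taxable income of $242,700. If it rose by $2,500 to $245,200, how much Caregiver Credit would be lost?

At $242,700 — 6% of the $300 excess over $242,400 is $18; credit = $6,125 − $18 = $6,107.
At $245,200 — 6% of the $2,800 excess over $242,400 is $168; credit = $6,125 − $168 = $5,957.
Lost: $6,107 − $5,957 = $150.

$150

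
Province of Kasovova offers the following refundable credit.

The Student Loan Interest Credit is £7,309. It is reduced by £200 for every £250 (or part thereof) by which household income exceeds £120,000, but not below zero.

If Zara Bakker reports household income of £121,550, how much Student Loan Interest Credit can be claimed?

£5,909

Student Loan Interest Credit: income exceeds £120,000 by £1,550, which is 7 full-or-partial £250 increments; reduction = 7 × £200 = £1,400, leaving £5,909.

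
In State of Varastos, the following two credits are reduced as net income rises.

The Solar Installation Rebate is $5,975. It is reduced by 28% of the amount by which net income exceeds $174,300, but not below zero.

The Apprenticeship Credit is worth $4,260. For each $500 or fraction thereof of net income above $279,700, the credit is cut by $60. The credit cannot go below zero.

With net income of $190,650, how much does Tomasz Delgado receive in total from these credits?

Solar Installation Rebate: 28% of the $16,350 excess over $174,300 is $4,578; credit = $5,975 − $4,578 = $1,397.
Apprenticeship Credit: $190,650 is at or below the $279,700 threshold, so the full $4,260 applies.
Total: $1,397 + $4,260 = $5,657.

$5,657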